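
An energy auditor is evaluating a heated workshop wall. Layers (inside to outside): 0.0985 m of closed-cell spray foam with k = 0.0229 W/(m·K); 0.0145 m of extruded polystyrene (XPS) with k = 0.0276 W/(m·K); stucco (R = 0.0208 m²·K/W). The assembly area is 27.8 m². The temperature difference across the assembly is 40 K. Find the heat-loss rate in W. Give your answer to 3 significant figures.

0.0985/0.0229 = 4.301
0.0145/0.0276 = 0.5254
R_total = 4.301 + 0.5254 + 0.0208 = 4.847 m²·K/W
Q = A·ΔT/R = 27.8 × 40 / 4.847 = 229.4 W

229 W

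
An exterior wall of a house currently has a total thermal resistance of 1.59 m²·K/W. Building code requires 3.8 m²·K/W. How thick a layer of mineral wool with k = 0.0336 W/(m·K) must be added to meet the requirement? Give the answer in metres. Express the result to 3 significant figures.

0.0743 m

ΔR = 3.8 − 1.59 = 2.21 m²·K/W
L = ΔR × k = 2.21 × 0.0336 = 0.07426 m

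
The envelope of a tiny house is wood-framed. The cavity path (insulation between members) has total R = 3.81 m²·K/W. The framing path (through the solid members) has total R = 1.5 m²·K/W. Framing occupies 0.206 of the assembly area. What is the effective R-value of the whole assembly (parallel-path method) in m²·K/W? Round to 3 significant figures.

U_eff = 0.794/3.81 + 0.206/1.5 = 0.2084 + 0.1373 = 0.3457
R_eff = 1/U_eff = 2.892 m²·K/W

2.89 m²·K/W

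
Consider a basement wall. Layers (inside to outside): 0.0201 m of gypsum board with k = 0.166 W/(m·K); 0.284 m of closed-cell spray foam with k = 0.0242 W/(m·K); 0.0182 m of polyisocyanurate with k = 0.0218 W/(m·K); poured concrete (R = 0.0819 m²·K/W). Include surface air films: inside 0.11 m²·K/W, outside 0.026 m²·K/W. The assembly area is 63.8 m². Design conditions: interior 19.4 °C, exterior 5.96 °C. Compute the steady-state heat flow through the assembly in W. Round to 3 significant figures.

0.0201/0.166 = 0.1211
0.284/0.0242 = 11.74
0.0182/0.0218 = 0.8349
R_total = 0.11 + 0.1211 + 11.74 + 0.8349 + 0.0819 + 0.026 = 12.91 m²·K/W
Q = A·ΔT/R = 63.8 × (19.4 − 5.96) / 12.91 = 66.42 W

66.4 W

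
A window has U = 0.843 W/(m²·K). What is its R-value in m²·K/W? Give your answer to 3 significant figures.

R = 1/U = 1/0.843 = 1.186

1.19 m²·K/W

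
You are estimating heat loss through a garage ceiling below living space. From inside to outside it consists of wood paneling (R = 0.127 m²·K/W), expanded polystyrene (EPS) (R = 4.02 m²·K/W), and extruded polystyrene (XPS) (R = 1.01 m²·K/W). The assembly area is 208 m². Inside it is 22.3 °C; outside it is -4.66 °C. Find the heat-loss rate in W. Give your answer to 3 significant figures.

1090 W

R_total = 0.127 + 4.02 + 1.01 = 5.157 m²·K/W
Q = A·ΔT/R = 208 × (22.3 − (-4.66)) / 5.157 = 1087 W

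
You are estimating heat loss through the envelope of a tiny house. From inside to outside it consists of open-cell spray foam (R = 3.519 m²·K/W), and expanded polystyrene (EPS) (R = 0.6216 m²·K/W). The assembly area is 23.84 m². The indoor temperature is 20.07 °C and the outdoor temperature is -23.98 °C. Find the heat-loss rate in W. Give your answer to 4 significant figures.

253.6 W

R_total = 3.519 + 0.6216 = 4.1406 m²·K/W
Q = A·ΔT/R = 23.84 × (20.07 − (-23.98)) / 4.1406 = 253.62 W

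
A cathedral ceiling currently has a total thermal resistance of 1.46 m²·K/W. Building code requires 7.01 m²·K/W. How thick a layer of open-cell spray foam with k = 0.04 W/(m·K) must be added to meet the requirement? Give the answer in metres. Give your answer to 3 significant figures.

0.222 m

ΔR = 7.01 − 1.46 = 5.55 m²·K/W
L = ΔR × k = 5.55 × 0.04 = 0.222 m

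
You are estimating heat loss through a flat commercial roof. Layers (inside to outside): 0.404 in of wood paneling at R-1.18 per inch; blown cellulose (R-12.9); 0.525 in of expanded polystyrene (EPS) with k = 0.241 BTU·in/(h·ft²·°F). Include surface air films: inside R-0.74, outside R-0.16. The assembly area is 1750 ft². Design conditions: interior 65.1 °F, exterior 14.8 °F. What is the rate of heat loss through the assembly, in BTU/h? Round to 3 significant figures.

0.404 × 1.18 = 0.4767
0.525/0.241 = 2.178
R_total = 0.74 + 0.4767 + 12.9 + 2.178 + 0.16 = 16.46 ft²·°F·h/BTU
Q = A·ΔT/R = 1750 × (65.1 − 14.8) / 16.46 = 5349 BTU/h

5350 BTU/h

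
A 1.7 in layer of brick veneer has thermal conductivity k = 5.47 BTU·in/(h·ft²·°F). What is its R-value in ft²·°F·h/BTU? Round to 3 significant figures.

R = L/k = 1.7/5.47 = 0.3108 ft²·°F·h/BTU

0.311 ft²·°F·h/BTU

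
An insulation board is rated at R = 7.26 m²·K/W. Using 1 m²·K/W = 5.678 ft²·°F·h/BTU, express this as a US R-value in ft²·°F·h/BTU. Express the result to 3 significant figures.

R_US = 7.26 × 5.678 = 41.22

41.2 ft²·°F·h/BTU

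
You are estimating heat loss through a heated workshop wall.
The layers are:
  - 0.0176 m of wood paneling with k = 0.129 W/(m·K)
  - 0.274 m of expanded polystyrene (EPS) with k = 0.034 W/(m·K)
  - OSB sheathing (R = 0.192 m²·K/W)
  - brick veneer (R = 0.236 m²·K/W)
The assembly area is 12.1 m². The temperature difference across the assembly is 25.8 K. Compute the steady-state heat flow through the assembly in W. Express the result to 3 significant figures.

36.2 W

0.0176/0.129 = 0.1364
0.274/0.034 = 8.059
R_total = 0.1364 + 8.059 + 0.192 + 0.236 = 8.623 m²·K/W
Q = A·ΔT/R = 12.1 × 25.8 / 8.623 = 36.2 W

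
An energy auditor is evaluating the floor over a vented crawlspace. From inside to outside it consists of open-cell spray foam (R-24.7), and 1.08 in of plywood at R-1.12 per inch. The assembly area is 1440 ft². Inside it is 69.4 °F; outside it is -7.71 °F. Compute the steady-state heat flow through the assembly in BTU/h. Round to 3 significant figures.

1.08 × 1.12 = 1.21
R_total = 24.7 + 1.21 = 25.91 ft²·°F·h/BTU
Q = A·ΔT/R = 1440 × (69.4 − (-7.71)) / 25.91 = 4286 BTU/h

4290 BTU/h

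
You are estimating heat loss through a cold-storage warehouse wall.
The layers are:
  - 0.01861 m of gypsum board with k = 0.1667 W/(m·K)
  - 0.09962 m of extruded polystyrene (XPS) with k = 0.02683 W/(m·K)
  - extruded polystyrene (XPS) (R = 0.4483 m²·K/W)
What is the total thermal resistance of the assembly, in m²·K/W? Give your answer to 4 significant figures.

4.273 m²·K/W

0.01861/0.1667 = 0.11164
0.09962/0.02683 = 3.713
R_total = 0.11164 + 3.713 + 0.4483 = 4.2729 m²·K/W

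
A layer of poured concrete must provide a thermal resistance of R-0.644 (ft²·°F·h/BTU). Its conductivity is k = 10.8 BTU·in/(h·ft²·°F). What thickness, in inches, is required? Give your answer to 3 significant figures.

6.96 in

L = R × k = 0.644 × 10.8 = 6.955 in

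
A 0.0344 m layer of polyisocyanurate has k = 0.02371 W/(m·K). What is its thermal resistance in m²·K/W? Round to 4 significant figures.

R = L/k = 0.0344/0.02371 = 1.4509 m²·K/W

1.451 m²·K/W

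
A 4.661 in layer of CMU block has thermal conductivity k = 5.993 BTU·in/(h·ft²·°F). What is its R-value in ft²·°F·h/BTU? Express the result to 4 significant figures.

R = L/k = 4.661/5.993 = 0.77774 ft²·°F·h/BTU

0.7777 ft²·°F·h/BTU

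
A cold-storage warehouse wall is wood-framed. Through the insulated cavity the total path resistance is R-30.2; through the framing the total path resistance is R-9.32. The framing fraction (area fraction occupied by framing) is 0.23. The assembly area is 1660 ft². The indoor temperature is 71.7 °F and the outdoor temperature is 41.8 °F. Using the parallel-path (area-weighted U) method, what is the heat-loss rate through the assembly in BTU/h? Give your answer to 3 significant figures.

U_eff = 0.77/30.2 + 0.23/9.32 = 0.0255 + 0.02468 = 0.05017
R_eff = 1/U_eff = 19.93 ft²·°F·h/BTU
Q = 1660 × (71.7 − 41.8) / 19.93 = 2490 BTU/h

2490 BTU/h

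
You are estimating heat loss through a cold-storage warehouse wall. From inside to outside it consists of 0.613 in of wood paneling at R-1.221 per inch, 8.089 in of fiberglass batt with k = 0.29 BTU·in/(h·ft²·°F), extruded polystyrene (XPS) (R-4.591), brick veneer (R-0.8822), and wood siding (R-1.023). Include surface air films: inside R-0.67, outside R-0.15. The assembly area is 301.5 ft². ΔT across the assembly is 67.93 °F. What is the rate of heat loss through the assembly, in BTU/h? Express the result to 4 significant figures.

0.613 × 1.221 = 0.74847
8.089/0.29 = 27.893
R_total = 0.67 + 0.74847 + 27.893 + 4.591 + 0.8822 + 1.023 + 0.15 = 35.958 ft²·°F·h/BTU
Q = A·ΔT/R = 301.5 × 67.93 / 35.958 = 569.58 BTU/h

569.6 BTU/h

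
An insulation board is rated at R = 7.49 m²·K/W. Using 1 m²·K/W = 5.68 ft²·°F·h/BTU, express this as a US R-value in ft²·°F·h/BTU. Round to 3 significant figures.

R_US = 7.49 × 5.68 = 42.54

42.5 ft²·°F·h/BTU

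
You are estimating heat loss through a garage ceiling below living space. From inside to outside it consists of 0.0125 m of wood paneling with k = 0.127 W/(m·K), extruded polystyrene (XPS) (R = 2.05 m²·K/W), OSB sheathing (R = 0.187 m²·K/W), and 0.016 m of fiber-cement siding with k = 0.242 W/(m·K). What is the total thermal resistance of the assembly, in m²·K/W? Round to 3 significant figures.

2.40 m²·K/W

0.0125/0.127 = 0.09843
0.016/0.242 = 0.06612
R_total = 0.09843 + 2.05 + 0.187 + 0.06612 = 2.402 m²·K/W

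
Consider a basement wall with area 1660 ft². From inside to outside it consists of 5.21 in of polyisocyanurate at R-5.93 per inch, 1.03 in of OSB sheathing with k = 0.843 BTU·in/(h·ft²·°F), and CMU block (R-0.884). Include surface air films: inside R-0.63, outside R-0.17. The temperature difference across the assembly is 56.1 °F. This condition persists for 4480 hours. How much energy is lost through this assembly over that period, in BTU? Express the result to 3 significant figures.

5.21 × 5.93 = 30.9
1.03/0.843 = 1.222
R_total = 0.63 + 30.9 + 1.222 + 0.884 + 0.17 = 33.8 ft²·°F·h/BTU
Q = 1660 × 56.1 / 33.8 = 2755 BTU/h
E = 2755 × 4480 = 12340000 BTU

12300000 BTU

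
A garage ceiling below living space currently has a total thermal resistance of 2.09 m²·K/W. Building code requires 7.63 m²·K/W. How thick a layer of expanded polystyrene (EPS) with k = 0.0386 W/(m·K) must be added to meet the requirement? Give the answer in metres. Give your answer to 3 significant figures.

ΔR = 7.63 − 2.09 = 5.54 m²·K/W
L = ΔR × k = 5.54 × 0.0386 = 0.2138 m

0.214 m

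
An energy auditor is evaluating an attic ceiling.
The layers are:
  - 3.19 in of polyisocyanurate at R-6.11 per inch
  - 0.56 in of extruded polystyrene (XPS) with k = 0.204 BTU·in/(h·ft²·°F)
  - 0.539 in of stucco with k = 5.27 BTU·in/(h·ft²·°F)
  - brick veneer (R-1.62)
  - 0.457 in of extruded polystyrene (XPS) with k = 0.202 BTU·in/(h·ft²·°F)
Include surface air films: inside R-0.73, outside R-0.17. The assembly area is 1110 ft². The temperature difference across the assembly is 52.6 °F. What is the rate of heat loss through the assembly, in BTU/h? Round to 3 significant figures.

2150 BTU/h

3.19 × 6.11 = 19.49
0.56/0.204 = 2.745
0.539/5.27 = 0.1023
0.457/0.202 = 2.262
R_total = 0.73 + 19.49 + 2.745 + 0.1023 + 1.62 + 2.262 + 0.17 = 27.12 ft²·°F·h/BTU
Q = A·ΔT/R = 1110 × 52.6 / 27.12 = 2153 BTU/h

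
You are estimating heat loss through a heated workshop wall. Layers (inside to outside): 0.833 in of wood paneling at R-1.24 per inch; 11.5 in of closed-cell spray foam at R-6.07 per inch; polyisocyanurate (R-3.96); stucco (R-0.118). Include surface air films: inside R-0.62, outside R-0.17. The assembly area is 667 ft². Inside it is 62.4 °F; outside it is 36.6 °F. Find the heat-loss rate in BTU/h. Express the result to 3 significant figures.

0.833 × 1.24 = 1.033
11.5 × 6.07 = 69.81
R_total = 0.62 + 1.033 + 69.81 + 3.96 + 0.118 + 0.17 = 75.71 ft²·°F·h/BTU
Q = A·ΔT/R = 667 × (62.4 − 36.6) / 75.71 = 227.3 BTU/h

227 BTU/h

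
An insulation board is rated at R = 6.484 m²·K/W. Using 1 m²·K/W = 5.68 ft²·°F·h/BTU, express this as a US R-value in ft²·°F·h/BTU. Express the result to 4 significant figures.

36.83 ft²·°F·h/BTU

R_US = 6.484 × 5.68 = 36.829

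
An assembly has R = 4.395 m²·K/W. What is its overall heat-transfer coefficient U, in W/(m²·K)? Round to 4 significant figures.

U = 1/R = 1/4.395 = 0.22753

0.2275 W/(m²·K)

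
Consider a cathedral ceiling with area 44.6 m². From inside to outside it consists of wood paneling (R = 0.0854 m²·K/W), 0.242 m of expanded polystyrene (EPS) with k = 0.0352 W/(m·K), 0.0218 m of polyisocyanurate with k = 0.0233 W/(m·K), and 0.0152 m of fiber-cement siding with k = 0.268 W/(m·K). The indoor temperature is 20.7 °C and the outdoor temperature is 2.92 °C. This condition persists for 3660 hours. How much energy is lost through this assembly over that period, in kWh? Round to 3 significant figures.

365 kWh

0.242/0.0352 = 6.875
0.0218/0.0233 = 0.9356
0.0152/0.268 = 0.05672
R_total = 0.0854 + 6.875 + 0.9356 + 0.05672 = 7.953 m²·K/W
Q = 44.6 × (20.7 − 2.92) / 7.953 = 99.71 W
E = 99.71 W × 3660 h / 1000 = 364.9 kWh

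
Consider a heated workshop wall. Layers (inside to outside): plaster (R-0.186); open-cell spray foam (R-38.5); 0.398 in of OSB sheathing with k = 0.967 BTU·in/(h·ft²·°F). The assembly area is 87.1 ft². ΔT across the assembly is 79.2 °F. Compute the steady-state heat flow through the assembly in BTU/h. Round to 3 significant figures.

176 BTU/h

0.398/0.967 = 0.4116
R_total = 0.186 + 38.5 + 0.4116 = 39.1 ft²·°F·h/BTU
Q = A·ΔT/R = 87.1 × 79.2 / 39.1 = 176.4 BTU/h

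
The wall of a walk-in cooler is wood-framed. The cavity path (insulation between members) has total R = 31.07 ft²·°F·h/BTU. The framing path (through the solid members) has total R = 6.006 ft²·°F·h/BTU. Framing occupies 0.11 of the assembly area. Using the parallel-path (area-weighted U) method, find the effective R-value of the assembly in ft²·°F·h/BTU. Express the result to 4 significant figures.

U_eff = 0.89/31.07 + 0.11/6.006 = 0.028645 + 0.018315 = 0.04696
R_eff = 1/U_eff = 21.295 ft²·°F·h/BTU

21.29 ft²·°F·h/BTU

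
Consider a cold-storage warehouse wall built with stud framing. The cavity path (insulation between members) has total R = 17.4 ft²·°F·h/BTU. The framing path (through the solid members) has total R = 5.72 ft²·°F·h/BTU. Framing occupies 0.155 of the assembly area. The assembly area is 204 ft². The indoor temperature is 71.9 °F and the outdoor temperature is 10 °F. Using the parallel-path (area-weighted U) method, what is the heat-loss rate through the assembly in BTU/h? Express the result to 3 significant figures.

U_eff = 0.845/17.4 + 0.155/5.72 = 0.04856 + 0.0271 = 0.07566
R_eff = 1/U_eff = 13.22 ft²·°F·h/BTU
Q = 204 × (71.9 − 10) / 13.22 = 955.4 BTU/h

955 BTU/h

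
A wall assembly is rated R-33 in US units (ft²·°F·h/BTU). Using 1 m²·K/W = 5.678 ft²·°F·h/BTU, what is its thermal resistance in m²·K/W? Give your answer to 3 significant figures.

5.81 m²·K/W

R_SI = 33/5.678 = 5.812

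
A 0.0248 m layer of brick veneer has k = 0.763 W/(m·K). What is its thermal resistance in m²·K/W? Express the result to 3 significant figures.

0.0325 m²·K/W

R = L/k = 0.0248/0.763 = 0.0325 m²·K/W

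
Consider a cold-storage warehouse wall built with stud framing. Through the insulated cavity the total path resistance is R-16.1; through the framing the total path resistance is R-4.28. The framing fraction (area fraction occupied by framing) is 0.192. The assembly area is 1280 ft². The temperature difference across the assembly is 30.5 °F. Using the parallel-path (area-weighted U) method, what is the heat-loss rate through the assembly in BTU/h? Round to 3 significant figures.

3710 BTU/h

U_eff = 0.808/16.1 + 0.192/4.28 = 0.05019 + 0.04486 = 0.09505
R_eff = 1/U_eff = 10.52 ft²·°F·h/BTU
Q = 1280 × 30.5 / 10.52 = 3711 BTU/h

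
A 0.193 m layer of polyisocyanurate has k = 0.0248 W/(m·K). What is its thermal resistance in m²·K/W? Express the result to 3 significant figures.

R = L/k = 0.193/0.0248 = 7.782 m²·K/W

7.78 m²·K/W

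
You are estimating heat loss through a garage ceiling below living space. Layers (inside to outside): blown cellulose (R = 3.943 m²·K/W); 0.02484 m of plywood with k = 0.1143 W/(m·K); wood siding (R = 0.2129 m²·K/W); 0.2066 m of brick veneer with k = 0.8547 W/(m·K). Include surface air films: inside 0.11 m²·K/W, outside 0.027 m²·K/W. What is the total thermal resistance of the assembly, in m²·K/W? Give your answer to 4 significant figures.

4.752 m²·K/W

0.02484/0.1143 = 0.21732
0.2066/0.8547 = 0.24172
R_total = 0.11 + 3.943 + 0.21732 + 0.2129 + 0.24172 + 0.027 = 4.7519 m²·K/W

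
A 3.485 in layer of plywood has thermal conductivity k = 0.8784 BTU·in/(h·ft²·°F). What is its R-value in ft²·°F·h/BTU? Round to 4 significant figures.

3.967 ft²·°F·h/BTU

R = L/k = 3.485/0.8784 = 3.9674 ft²·°F·h/BTU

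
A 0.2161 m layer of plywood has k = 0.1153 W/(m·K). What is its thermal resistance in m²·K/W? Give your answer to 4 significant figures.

1.874 m²·K/W

R = L/k = 0.2161/0.1153 = 1.8742 m²·K/W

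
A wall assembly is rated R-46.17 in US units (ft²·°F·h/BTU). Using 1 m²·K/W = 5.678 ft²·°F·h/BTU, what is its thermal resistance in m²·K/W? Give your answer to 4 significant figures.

8.131 m²·K/W

R_SI = 46.17/5.678 = 8.1314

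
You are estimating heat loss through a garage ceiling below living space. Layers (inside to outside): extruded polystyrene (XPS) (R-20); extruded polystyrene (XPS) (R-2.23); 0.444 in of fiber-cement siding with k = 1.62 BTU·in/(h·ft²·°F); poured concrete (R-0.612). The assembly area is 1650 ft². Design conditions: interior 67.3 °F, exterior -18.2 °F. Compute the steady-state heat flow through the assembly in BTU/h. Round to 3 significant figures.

0.444/1.62 = 0.2741
R_total = 20 + 2.23 + 0.2741 + 0.612 = 23.12 ft²·°F·h/BTU
Q = A·ΔT/R = 1650 × (67.3 − (-18.2)) / 23.12 = 6103 BTU/h

6100 BTU/h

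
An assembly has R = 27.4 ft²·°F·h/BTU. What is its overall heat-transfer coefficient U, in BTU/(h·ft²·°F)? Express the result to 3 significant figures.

0.0365 BTU/(h·ft²·°F)

U = 1/R = 1/27.4 = 0.0365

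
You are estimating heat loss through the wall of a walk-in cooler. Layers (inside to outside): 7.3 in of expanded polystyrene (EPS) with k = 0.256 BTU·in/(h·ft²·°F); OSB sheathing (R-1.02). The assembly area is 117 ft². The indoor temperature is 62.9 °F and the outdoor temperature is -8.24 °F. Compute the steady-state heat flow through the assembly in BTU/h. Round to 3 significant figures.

282 BTU/h

7.3/0.256 = 28.52
R_total = 28.52 + 1.02 = 29.54 ft²·°F·h/BTU
Q = A·ΔT/R = 117 × (62.9 − (-8.24)) / 29.54 = 281.8 BTU/h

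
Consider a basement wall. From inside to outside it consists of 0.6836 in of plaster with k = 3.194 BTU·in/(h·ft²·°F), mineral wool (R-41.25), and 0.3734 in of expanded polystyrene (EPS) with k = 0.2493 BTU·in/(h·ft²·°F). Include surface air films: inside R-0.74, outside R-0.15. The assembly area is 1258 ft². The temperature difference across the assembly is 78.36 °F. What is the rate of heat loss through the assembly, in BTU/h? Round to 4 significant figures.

0.6836/3.194 = 0.21403
0.3734/0.2493 = 1.4978
R_total = 0.74 + 0.21403 + 41.25 + 1.4978 + 0.15 = 43.852 ft²·°F·h/BTU
Q = A·ΔT/R = 1258 × 78.36 / 43.852 = 2248 BTU/h

2248 BTU/h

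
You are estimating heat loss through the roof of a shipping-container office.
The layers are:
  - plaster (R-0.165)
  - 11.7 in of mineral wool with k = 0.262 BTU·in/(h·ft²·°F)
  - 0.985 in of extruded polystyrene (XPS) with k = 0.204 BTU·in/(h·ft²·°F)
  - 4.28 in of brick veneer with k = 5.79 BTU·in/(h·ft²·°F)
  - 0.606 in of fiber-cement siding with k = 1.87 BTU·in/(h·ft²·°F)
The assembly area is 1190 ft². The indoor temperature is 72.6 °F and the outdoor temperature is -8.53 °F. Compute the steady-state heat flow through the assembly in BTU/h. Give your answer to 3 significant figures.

11.7/0.262 = 44.66
0.985/0.204 = 4.828
4.28/5.79 = 0.7392
0.606/1.87 = 0.3241
R_total = 0.165 + 44.66 + 4.828 + 0.7392 + 0.3241 = 50.71 ft²·°F·h/BTU
Q = A·ΔT/R = 1190 × (72.6 − (-8.53)) / 50.71 = 1904 BTU/h

1900 BTU/h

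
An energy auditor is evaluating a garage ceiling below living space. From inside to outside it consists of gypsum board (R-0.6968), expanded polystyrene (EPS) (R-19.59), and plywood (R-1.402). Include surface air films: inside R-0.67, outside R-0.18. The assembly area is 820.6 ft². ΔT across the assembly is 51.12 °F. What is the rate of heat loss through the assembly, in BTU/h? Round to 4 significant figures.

1861 BTU/h

R_total = 0.67 + 0.6968 + 19.59 + 1.402 + 0.18 = 22.539 ft²·°F·h/BTU
Q = A·ΔT/R = 820.6 × 51.12 / 22.539 = 1861.2 BTU/h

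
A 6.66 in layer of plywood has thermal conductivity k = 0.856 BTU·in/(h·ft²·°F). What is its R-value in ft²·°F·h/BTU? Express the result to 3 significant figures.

R = L/k = 6.66/0.856 = 7.78 ft²·°F·h/BTU

7.78 ft²·°F·h/BTU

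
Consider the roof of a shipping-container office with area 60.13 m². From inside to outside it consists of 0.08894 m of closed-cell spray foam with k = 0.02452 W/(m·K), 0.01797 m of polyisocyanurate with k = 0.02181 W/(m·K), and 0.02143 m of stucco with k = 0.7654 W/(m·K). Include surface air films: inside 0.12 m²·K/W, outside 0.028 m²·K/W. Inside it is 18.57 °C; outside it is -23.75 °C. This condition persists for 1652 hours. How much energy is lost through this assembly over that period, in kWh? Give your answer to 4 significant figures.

0.08894/0.02452 = 3.6272
0.01797/0.02181 = 0.82393
0.02143/0.7654 = 0.027998
R_total = 0.12 + 3.6272 + 0.82393 + 0.027998 + 0.028 = 4.6272 m²·K/W
Q = 60.13 × (18.57 − (-23.75)) / 4.6272 = 549.95 W
E = 549.95 W × 1652 h / 1000 = 908.51 kWh

908.5 kWh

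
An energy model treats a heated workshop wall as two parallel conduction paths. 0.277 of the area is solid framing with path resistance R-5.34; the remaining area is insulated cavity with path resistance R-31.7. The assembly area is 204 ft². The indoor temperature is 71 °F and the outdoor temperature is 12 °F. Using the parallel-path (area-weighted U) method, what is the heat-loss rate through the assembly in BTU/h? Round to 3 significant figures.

U_eff = 0.723/31.7 + 0.277/5.34 = 0.02281 + 0.05187 = 0.07468
R_eff = 1/U_eff = 13.39 ft²·°F·h/BTU
Q = 204 × (71 − 12) / 13.39 = 898.9 BTU/h

899 BTU/h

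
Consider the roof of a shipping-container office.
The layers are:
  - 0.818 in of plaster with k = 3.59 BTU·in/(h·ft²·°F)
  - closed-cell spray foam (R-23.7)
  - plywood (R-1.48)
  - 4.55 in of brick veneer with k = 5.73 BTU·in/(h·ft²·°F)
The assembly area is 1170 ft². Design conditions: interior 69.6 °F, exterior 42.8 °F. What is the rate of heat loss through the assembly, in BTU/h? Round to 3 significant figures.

1200 BTU/h

0.818/3.59 = 0.2279
4.55/5.73 = 0.7941
R_total = 0.2279 + 23.7 + 1.48 + 0.7941 = 26.2 ft²·°F·h/BTU
Q = A·ΔT/R = 1170 × (69.6 − 42.8) / 26.2 = 1197 BTU/h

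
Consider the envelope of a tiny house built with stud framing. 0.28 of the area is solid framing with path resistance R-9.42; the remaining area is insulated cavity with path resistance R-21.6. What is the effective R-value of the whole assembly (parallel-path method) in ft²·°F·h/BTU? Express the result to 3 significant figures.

U_eff = 0.72/21.6 + 0.28/9.42 = 0.03333 + 0.02972 = 0.06306
R_eff = 1/U_eff = 15.86 ft²·°F·h/BTU

15.9 ft²·°F·h/BTU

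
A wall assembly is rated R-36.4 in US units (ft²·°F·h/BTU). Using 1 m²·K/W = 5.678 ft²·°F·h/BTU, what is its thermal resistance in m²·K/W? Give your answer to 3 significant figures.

6.41 m²·K/W

R_SI = 36.4/5.678 = 6.411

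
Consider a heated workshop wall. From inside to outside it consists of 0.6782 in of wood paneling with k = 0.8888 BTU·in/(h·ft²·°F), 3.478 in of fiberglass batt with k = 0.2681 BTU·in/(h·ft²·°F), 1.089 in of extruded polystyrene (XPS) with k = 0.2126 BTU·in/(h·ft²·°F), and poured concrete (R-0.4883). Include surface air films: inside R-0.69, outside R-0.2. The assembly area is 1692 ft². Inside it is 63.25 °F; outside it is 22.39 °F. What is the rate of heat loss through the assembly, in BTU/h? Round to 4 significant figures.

3416 BTU/h

0.6782/0.8888 = 0.76305
3.478/0.2681 = 12.973
1.089/0.2126 = 5.1223
R_total = 0.69 + 0.76305 + 12.973 + 5.1223 + 0.4883 + 0.2 = 20.236 ft²·°F·h/BTU
Q = A·ΔT/R = 1692 × (63.25 − 22.39) / 20.236 = 3416.4 BTU/h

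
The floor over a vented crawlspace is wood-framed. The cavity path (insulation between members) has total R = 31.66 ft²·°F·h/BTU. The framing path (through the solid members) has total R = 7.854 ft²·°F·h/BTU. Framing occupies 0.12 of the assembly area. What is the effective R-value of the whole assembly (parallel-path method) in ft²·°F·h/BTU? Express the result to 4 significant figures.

23.22 ft²·°F·h/BTU

U_eff = 0.88/31.66 + 0.12/7.854 = 0.027795 + 0.015279 = 0.043074
R_eff = 1/U_eff = 23.216 ft²·°F·h/BTU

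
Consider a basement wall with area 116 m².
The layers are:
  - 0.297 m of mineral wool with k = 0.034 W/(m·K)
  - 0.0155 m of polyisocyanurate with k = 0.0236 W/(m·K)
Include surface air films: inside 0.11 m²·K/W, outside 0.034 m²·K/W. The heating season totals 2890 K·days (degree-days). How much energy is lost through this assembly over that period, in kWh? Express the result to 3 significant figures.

0.297/0.034 = 8.735
0.0155/0.0236 = 0.6568
R_total = 0.11 + 8.735 + 0.6568 + 0.034 = 9.536 m²·K/W
E = A × HDD × 24 / R / 1000 = 116 × 2890 × 24 / 9.536 / 1000 = 843.7 kWh

844 kWh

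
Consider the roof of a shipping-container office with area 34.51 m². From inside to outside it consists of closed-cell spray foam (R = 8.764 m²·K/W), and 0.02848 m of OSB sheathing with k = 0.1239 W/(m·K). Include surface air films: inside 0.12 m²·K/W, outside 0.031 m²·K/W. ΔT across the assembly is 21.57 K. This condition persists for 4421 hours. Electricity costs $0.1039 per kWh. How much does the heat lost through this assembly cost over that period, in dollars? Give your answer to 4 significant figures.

0.02848/0.1239 = 0.22986
R_total = 0.12 + 8.764 + 0.22986 + 0.031 = 9.1449 m²·K/W
Q = 34.51 × 21.57 / 9.1449 = 81.399 W
E = 81.399 W × 4421 h / 1000 = 359.86 kWh
Cost = 359.86 × 0.1039 = $37.39

37.39 dollars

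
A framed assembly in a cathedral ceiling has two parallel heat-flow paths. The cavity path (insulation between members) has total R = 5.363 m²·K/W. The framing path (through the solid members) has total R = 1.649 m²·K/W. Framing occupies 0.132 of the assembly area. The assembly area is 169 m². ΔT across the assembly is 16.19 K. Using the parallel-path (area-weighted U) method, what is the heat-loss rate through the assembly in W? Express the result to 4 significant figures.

661.9 W

U_eff = 0.868/5.363 + 0.132/1.649 = 0.16185 + 0.080049 = 0.2419
R_eff = 1/U_eff = 4.134 m²·K/W
Q = 169 × 16.19 / 4.134 = 661.86 W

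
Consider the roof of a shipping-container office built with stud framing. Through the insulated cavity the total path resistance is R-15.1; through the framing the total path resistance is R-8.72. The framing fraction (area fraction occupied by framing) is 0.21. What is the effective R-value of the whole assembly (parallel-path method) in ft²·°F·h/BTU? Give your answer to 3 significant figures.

13.1 ft²·°F·h/BTU

U_eff = 0.79/15.1 + 0.21/8.72 = 0.05232 + 0.02408 = 0.0764
R_eff = 1/U_eff = 13.09 ft²·°F·h/BTU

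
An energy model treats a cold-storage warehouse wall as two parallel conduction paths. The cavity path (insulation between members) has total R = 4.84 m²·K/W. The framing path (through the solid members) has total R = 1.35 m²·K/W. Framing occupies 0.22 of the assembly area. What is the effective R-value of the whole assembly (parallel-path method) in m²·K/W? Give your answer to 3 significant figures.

3.09 m²·K/W

U_eff = 0.78/4.84 + 0.22/1.35 = 0.1612 + 0.163 = 0.3241
R_eff = 1/U_eff = 3.085 m²·K/W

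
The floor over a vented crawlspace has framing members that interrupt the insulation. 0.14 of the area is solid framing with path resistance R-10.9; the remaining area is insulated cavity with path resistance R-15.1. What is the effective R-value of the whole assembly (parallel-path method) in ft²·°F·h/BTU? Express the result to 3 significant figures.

14.3 ft²·°F·h/BTU

U_eff = 0.86/15.1 + 0.14/10.9 = 0.05695 + 0.01284 = 0.0698
R_eff = 1/U_eff = 14.33 ft²·°F·h/BTU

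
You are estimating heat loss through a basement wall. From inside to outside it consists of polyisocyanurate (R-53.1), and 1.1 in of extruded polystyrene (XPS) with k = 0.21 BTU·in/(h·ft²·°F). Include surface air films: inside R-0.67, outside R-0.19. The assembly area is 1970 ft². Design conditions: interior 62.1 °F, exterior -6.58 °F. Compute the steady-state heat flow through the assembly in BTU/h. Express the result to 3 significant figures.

1.1/0.21 = 5.238
R_total = 0.67 + 53.1 + 5.238 + 0.19 = 59.2 ft²·°F·h/BTU
Q = A·ΔT/R = 1970 × (62.1 − (-6.58)) / 59.2 = 2286 BTU/h

2290 BTU/h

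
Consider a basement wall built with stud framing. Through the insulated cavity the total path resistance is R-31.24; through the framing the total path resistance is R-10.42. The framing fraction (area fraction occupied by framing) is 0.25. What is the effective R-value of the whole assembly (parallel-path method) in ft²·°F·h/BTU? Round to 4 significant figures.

U_eff = 0.75/31.24 + 0.25/10.42 = 0.024008 + 0.023992 = 0.048
R_eff = 1/U_eff = 20.833 ft²·°F·h/BTU

20.83 ft²·°F·h/BTU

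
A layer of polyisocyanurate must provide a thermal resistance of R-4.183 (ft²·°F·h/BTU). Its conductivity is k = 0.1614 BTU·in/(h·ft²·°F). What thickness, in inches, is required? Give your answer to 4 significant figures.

L = R × k = 4.183 × 0.1614 = 0.67514 in

0.6751 in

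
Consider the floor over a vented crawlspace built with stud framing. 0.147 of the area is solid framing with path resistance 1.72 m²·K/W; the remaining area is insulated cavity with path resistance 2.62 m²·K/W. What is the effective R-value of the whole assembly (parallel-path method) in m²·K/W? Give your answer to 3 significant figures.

U_eff = 0.853/2.62 + 0.147/1.72 = 0.3256 + 0.08547 = 0.411
R_eff = 1/U_eff = 2.433 m²·K/W

2.43 m²·K/W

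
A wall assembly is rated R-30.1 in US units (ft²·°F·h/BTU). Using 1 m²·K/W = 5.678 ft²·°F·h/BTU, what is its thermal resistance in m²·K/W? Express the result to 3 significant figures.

5.30 m²·K/W

R_SI = 30.1/5.678 = 5.301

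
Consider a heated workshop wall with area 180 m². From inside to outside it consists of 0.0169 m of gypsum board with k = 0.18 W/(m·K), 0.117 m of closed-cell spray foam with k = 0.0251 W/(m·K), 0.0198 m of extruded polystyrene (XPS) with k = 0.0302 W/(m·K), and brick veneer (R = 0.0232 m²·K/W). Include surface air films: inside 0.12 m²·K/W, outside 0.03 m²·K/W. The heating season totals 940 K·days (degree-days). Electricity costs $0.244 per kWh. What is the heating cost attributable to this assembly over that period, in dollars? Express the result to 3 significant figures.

0.0169/0.18 = 0.09389
0.117/0.0251 = 4.661
0.0198/0.0302 = 0.6556
R_total = 0.12 + 0.09389 + 4.661 + 0.6556 + 0.0232 + 0.03 = 5.584 m²·K/W
E = A × HDD × 24 / R / 1000 = 180 × 940 × 24 / 5.584 / 1000 = 727.2 kWh
Cost = 727.2 × 0.244 = $177.4

177 dollars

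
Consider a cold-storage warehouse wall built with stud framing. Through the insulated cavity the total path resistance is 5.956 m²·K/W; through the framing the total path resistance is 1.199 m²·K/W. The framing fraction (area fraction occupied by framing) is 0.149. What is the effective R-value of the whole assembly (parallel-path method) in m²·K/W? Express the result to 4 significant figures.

U_eff = 0.851/5.956 + 0.149/1.199 = 0.14288 + 0.12427 = 0.26715
R_eff = 1/U_eff = 3.7432 m²·K/W

3.743 m²·K/W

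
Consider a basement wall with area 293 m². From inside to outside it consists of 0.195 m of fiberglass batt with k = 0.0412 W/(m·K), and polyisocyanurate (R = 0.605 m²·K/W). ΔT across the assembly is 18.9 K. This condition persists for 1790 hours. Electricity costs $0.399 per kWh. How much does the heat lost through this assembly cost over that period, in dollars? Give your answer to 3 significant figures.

0.195/0.0412 = 4.733
R_total = 4.733 + 0.605 = 5.338 m²·K/W
Q = 293 × 18.9 / 5.338 = 1037 W
E = 1037 W × 1790 h / 1000 = 1857 kWh
Cost = 1857 × 0.399 = $740.9

741 dollars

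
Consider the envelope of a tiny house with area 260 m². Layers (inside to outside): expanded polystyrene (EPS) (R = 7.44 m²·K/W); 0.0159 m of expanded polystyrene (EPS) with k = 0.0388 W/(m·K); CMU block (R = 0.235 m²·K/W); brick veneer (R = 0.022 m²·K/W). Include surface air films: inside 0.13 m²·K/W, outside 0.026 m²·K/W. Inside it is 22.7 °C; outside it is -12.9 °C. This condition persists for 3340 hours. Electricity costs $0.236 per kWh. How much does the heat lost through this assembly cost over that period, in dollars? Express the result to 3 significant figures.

0.0159/0.0388 = 0.4098
R_total = 0.13 + 7.44 + 0.4098 + 0.235 + 0.022 + 0.026 = 8.263 m²·K/W
Q = 260 × (22.7 − (-12.9)) / 8.263 = 1120 W
E = 1120 W × 3340 h / 1000 = 3741 kWh
Cost = 3741 × 0.236 = $883

883 dollars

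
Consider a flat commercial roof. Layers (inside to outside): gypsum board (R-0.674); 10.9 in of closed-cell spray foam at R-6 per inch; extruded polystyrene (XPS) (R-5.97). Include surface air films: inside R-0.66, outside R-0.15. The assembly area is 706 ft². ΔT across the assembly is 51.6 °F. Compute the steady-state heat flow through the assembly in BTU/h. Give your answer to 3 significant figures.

500 BTU/h

10.9 × 6 = 65.4
R_total = 0.66 + 0.674 + 65.4 + 5.97 + 0.15 = 72.85 ft²·°F·h/BTU
Q = A·ΔT/R = 706 × 51.6 / 72.85 = 500 BTU/h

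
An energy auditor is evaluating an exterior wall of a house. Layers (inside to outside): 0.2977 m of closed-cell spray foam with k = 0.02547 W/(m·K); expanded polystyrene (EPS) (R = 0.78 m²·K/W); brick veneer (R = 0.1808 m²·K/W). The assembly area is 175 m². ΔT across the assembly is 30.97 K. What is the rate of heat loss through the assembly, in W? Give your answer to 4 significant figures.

0.2977/0.02547 = 11.688
R_total = 11.688 + 0.78 + 0.1808 = 12.649 m²·K/W
Q = A·ΔT/R = 175 × 30.97 / 12.649 = 428.47 W

428.5 W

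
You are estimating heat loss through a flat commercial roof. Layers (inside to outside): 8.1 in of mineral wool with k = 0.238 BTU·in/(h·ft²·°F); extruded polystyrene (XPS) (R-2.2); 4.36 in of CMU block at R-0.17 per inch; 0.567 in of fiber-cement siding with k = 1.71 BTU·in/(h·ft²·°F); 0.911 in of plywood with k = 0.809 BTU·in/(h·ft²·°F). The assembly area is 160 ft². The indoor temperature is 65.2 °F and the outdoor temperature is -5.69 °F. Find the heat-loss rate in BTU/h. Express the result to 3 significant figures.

295 BTU/h

8.1/0.238 = 34.03
4.36 × 0.17 = 0.7412
0.567/1.71 = 0.3316
0.911/0.809 = 1.126
R_total = 34.03 + 2.2 + 0.7412 + 0.3316 + 1.126 = 38.43 ft²·°F·h/BTU
Q = A·ΔT/R = 160 × (65.2 − (-5.69)) / 38.43 = 295.1 BTU/h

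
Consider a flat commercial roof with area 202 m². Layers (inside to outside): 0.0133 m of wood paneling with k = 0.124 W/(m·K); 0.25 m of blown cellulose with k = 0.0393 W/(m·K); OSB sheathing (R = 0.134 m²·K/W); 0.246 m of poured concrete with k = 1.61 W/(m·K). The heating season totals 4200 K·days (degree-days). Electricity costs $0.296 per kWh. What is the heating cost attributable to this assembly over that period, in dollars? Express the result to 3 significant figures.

0.0133/0.124 = 0.1073
0.25/0.0393 = 6.361
0.246/1.61 = 0.1528
R_total = 0.1073 + 6.361 + 0.134 + 0.1528 = 6.755 m²·K/W
E = A × HDD × 24 / R / 1000 = 202 × 4200 × 24 / 6.755 / 1000 = 3014 kWh
Cost = 3014 × 0.296 = $892.2

892 dollars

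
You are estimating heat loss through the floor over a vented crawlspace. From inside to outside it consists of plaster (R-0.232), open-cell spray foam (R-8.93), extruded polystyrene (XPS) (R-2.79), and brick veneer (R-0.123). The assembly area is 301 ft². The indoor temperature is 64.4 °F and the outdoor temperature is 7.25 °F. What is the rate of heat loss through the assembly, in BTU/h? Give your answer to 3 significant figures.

1420 BTU/h

R_total = 0.232 + 8.93 + 2.79 + 0.123 = 12.07 ft²·°F·h/BTU
Q = A·ΔT/R = 301 × (64.4 − 7.25) / 12.07 = 1425 BTU/h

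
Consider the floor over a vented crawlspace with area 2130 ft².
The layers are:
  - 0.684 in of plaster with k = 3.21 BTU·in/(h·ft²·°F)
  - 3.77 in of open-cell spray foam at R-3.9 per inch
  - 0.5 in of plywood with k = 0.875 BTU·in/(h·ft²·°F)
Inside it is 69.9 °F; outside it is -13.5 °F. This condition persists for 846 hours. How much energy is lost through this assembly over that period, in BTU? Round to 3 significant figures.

9700000 BTU

0.684/3.21 = 0.2131
3.77 × 3.9 = 14.7
0.5/0.875 = 0.5714
R_total = 0.2131 + 14.7 + 0.5714 = 15.49 ft²·°F·h/BTU
Q = 2130 × (69.9 − (-13.5)) / 15.49 = 11470 BTU/h
E = 11470 × 846 = 9704000 BTU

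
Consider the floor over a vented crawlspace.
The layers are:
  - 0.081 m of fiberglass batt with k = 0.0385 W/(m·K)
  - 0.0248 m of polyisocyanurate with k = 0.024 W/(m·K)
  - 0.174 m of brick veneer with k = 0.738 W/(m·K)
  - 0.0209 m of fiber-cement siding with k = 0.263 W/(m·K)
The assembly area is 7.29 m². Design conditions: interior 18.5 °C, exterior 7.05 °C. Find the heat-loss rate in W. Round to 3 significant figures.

0.081/0.0385 = 2.104
0.0248/0.024 = 1.033
0.174/0.738 = 0.2358
0.0209/0.263 = 0.07947
R_total = 2.104 + 1.033 + 0.2358 + 0.07947 = 3.452 m²·K/W
Q = A·ΔT/R = 7.29 × (18.5 − 7.05) / 3.452 = 24.18 W

24.2 W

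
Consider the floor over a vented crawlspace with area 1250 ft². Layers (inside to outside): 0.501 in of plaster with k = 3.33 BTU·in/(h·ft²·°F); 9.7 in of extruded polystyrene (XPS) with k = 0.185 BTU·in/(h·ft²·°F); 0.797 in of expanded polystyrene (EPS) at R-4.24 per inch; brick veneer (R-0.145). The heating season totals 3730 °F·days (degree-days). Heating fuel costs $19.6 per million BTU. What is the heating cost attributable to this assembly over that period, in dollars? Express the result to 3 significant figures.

0.501/3.33 = 0.1505
9.7/0.185 = 52.43
0.797 × 4.24 = 3.379
R_total = 0.1505 + 52.43 + 3.379 + 0.145 = 56.11 ft²·°F·h/BTU
E = A × HDD × 24 / R = 1250 × 3730 × 24 / 56.11 = 1994000 BTU
Cost = 1994000/10⁶ × 19.6 = $39.09

39.1 dollars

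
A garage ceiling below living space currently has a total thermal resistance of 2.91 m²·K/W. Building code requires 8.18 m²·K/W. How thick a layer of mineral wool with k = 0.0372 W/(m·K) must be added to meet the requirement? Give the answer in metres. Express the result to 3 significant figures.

ΔR = 8.18 − 2.91 = 5.27 m²·K/W
L = ΔR × k = 5.27 × 0.0372 = 0.196 m

0.196 m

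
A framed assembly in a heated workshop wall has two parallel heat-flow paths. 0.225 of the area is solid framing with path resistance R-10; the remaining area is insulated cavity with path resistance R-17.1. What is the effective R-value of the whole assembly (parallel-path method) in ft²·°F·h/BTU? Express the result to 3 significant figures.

14.7 ft²·°F·h/BTU

U_eff = 0.775/17.1 + 0.225/10 = 0.04532 + 0.0225 = 0.06782
R_eff = 1/U_eff = 14.74 ft²·°F·h/BTU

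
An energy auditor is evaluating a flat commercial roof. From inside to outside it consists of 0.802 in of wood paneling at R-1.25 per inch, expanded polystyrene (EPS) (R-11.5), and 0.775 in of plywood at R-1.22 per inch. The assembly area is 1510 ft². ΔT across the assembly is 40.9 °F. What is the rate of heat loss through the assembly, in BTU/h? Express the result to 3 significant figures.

4590 BTU/h

0.802 × 1.25 = 1.002
0.775 × 1.22 = 0.9455
R_total = 1.002 + 11.5 + 0.9455 = 13.45 ft²·°F·h/BTU
Q = A·ΔT/R = 1510 × 40.9 / 13.45 = 4592 BTU/h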